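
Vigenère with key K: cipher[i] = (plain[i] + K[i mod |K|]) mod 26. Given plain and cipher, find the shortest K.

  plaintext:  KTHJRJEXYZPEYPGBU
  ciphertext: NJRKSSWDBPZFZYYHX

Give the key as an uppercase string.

DQKBBJSG

  i= 0: N-K =  3 → D
  i= 1: J-T = 16 → Q
  i= 2: R-H = 10 → K
  i= 3: K-J =  1 → B
  i= 4: S-R =  1 → B
  i= 5: S-J =  9 → J
  i= 6: W-E = 18 → S
  i= 7: D-X =  6 → G
  i= 8: B-Y =  3 → D
  i= 9: P-Z = 16 → Q
  i=10: Z-P = 10 → K
  i=11: F-E =  1 → B
  i=12: Z-Y =  1 → B
  i=13: Y-P =  9 → J
  i=14: Y-G = 18 → S
  i=15: H-B =  6 → G
  i=16: X-U =  3 → D
  shifts repeat with period 8: DQKBBJSG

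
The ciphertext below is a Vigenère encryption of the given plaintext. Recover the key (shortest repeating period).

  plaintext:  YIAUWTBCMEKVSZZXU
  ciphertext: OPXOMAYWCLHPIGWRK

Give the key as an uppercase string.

QHXU

  i= 0: O-Y = 16 → Q
  i= 1: P-I =  7 → H
  i= 2: X-A = 23 → X
  i= 3: O-U = 20 → U
  i= 4: M-W = 16 → Q
  i= 5: A-T =  7 → H
  i= 6: Y-B = 23 → X
  i= 7: W-C = 20 → U
  i= 8: C-M = 16 → Q
  i= 9: L-E =  7 → H
  i=10: H-K = 23 → X
  i=11: P-V = 20 → U
  i=12: I-S = 16 → Q
  i=13: G-Z =  7 → H
  i=14: W-Z = 23 → X
  i=15: R-X = 20 → U
  i=16: K-U = 16 → Q
  shifts repeat with period 4: QHXU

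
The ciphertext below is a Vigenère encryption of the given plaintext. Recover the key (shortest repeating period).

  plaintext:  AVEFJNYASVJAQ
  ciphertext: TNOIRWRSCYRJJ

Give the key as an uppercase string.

  i= 0: T-A = 19 → T
  i= 1: N-V = 18 → S
  i= 2: O-E = 10 → K
  i= 3: I-F =  3 → D
  i= 4: R-J =  8 → I
  i= 5: W-N =  9 → J
  i= 6: R-Y = 19 → T
  i= 7: S-A = 18 → S
  i= 8: C-S = 10 → K
  i= 9: Y-V =  3 → D
  i=10: R-J =  8 → I
  i=11: J-A =  9 → J
  i=12: J-Q = 19 → T
  shifts repeat with period 6: TSKDIJ

TSKDIJ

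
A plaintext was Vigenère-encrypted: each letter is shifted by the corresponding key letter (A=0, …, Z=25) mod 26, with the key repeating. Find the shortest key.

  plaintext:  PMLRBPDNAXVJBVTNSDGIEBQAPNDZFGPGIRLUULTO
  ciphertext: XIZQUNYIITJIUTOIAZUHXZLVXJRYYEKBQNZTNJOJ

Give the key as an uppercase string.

  i= 0: X-P =  8 → I
  i= 1: I-M = 22 → W
  i= 2: Z-L = 14 → O
  i= 3: Q-R = 25 → Z
  i= 4: U-B = 19 → T
  i= 5: N-P = 24 → Y
  i= 6: Y-D = 21 → V
  i= 7: I-N = 21 → V
  i= 8: I-A =  8 → I
  i= 9: T-X = 22 → W
  i=10: J-V = 14 → O
  i=11: I-J = 25 → Z
  i=12: U-B = 19 → T
  i=13: T-V = 24 → Y
  i=14: O-T = 21 → V
  i=15: I-N = 21 → V
  i=16: A-S =  8 → I
  i=17: Z-D = 22 → W
  i=18: U-G = 14 → O
  i=19: H-I = 25 → Z
  i=20: X-E = 19 → T
  i=21: Z-B = 24 → Y
  i=22: L-Q = 21 → V
  i=23: V-A = 21 → V
  i=24: X-P =  8 → I
  i=25: J-N = 22 → W
  i=26: R-D = 14 → O
  i=27: Y-Z = 25 → Z
  i=28: Y-F = 19 → T
  i=29: E-G = 24 → Y
  i=30: K-P = 21 → V
  i=31: B-G = 21 → V
  i=32: Q-I =  8 → I
  i=33: N-R = 22 → W
  i=34: Z-L = 14 → O
  i=35: T-U = 25 → Z
  i=36: N-U = 19 → T
  i=37: J-L = 24 → Y
  i=38: O-T = 21 → V
  i=39: J-O = 21 → V
  shifts repeat with period 8: IWOZTYVV

IWOZTYVV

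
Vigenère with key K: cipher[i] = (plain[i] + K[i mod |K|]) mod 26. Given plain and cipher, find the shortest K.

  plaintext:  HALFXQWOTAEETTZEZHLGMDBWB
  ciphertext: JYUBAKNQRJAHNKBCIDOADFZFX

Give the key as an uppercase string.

  i= 0: J-H =  2 → C
  i= 1: Y-A = 24 → Y
  i= 2: U-L =  9 → J
  i= 3: B-F = 22 → W
  i= 4: A-X =  3 → D
  i= 5: K-Q = 20 → U
  i= 6: N-W = 17 → R
  i= 7: Q-O =  2 → C
  i= 8: R-T = 24 → Y
  i= 9: J-A =  9 → J
  i=10: A-E = 22 → W
  i=11: H-E =  3 → D
  i=12: N-T = 20 → U
  i=13: K-T = 17 → R
  i=14: B-Z =  2 → C
  i=15: C-E = 24 → Y
  i=16: I-Z =  9 → J
  i=17: D-H = 22 → W
  i=18: O-L =  3 → D
  i=19: A-G = 20 → U
  i=20: D-M = 17 → R
  i=21: F-D =  2 → C
  i=22: Z-B = 24 → Y
  i=23: F-W =  9 → J
  i=24: X-B = 22 → W
  shifts repeat with period 7: CYJWDUR

CYJWDUR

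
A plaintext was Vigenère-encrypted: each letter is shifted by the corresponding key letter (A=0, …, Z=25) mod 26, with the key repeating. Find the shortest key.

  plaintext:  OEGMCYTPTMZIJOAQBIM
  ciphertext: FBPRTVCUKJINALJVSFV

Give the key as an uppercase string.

RXJF

  i= 0: F-O = 17 → R
  i= 1: B-E = 23 → X
  i= 2: P-G =  9 → J
  i= 3: R-M =  5 → F
  i= 4: T-C = 17 → R
  i= 5: V-Y = 23 → X
  i= 6: C-T =  9 → J
  i= 7: U-P =  5 → F
  i= 8: K-T = 17 → R
  i= 9: J-M = 23 → X
  i=10: I-Z =  9 → J
  i=11: N-I =  5 → F
  i=12: A-J = 17 → R
  i=13: L-O = 23 → X
  i=14: J-A =  9 → J
  i=15: V-Q =  5 → F
  i=16: S-B = 17 → R
  i=17: F-I = 23 → X
  i=18: V-M =  9 → J
  shifts repeat with period 4: RXJF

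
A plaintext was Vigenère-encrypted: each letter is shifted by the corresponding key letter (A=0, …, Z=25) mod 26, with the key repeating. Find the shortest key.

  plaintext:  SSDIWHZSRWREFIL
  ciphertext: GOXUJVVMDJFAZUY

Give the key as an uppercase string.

  i= 0: G-S = 14 → O
  i= 1: O-S = 22 → W
  i= 2: X-D = 20 → U
  i= 3: U-I = 12 → M
  i= 4: J-W = 13 → N
  i= 5: V-H = 14 → O
  i= 6: V-Z = 22 → W
  i= 7: M-S = 20 → U
  i= 8: D-R = 12 → M
  i= 9: J-W = 13 → N
  i=10: F-R = 14 → O
  i=11: A-E = 22 → W
  i=12: Z-F = 20 → U
  i=13: U-I = 12 → M
  i=14: Y-L = 13 → N
  shifts repeat with period 5: OWUMN

OWUMN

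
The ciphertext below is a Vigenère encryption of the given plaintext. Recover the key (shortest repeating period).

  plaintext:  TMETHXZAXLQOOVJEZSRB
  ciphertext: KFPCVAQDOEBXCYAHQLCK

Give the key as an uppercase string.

RTLJODRD

  i= 0: K-T = 17 → R
  i= 1: F-M = 19 → T
  i= 2: P-E = 11 → L
  i= 3: C-T =  9 → J
  i= 4: V-H = 14 → O
  i= 5: A-X =  3 → D
  i= 6: Q-Z = 17 → R
  i= 7: D-A =  3 → D
  i= 8: O-X = 17 → R
  i= 9: E-L = 19 → T
  i=10: B-Q = 11 → L
  i=11: X-O =  9 → J
  i=12: C-O = 14 → O
  i=13: Y-V =  3 → D
  i=14: A-J = 17 → R
  i=15: H-E =  3 → D
  i=16: Q-Z = 17 → R
  i=17: L-S = 19 → T
  i=18: C-R = 11 → L
  i=19: K-B =  9 → J
  shifts repeat with period 8: RTLJODRD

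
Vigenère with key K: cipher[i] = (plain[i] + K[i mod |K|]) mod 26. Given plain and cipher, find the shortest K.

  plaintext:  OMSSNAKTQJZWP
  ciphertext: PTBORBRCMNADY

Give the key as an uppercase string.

BHJWE

  i= 0: P-O =  1 → B
  i= 1: T-M =  7 → H
  i= 2: B-S =  9 → J
  i= 3: O-S = 22 → W
  i= 4: R-N =  4 → E
  i= 5: B-A =  1 → B
  i= 6: R-K =  7 → H
  i= 7: C-T =  9 → J
  i= 8: M-Q = 22 → W
  i= 9: N-J =  4 → E
  i=10: A-Z =  1 → B
  i=11: D-W =  7 → H
  i=12: Y-P =  9 → J
  shifts repeat with period 5: BHJWE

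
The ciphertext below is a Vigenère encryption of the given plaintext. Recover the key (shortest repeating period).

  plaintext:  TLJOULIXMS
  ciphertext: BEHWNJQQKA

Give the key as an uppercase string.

ITY

  i= 0: B-T =  8 → I
  i= 1: E-L = 19 → T
  i= 2: H-J = 24 → Y
  i= 3: W-O =  8 → I
  i= 4: N-U = 19 → T
  i= 5: J-L = 24 → Y
  i= 6: Q-I =  8 → I
  i= 7: Q-X = 19 → T
  i= 8: K-M = 24 → Y
  i= 9: A-S =  8 → I
  shifts repeat with period 3: ITY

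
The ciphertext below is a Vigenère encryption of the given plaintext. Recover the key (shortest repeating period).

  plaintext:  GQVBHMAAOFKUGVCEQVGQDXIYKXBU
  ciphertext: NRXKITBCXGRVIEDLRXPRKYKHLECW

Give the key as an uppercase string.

  i= 0: N-G =  7 → H
  i= 1: R-Q =  1 → B
  i= 2: X-V =  2 → C
  i= 3: K-B =  9 → J
  i= 4: I-H =  1 → B
  i= 5: T-M =  7 → H
  i= 6: B-A =  1 → B
  i= 7: C-A =  2 → C
  i= 8: X-O =  9 → J
  i= 9: G-F =  1 → B
  i=10: R-K =  7 → H
  i=11: V-U =  1 → B
  i=12: I-G =  2 → C
  i=13: E-V =  9 → J
  i=14: D-C =  1 → B
  i=15: L-E =  7 → H
  i=16: R-Q =  1 → B
  i=17: X-V =  2 → C
  i=18: P-G =  9 → J
  i=19: R-Q =  1 → B
  i=20: K-D =  7 → H
  i=21: Y-X =  1 → B
  i=22: K-I =  2 → C
  i=23: H-Y =  9 → J
  i=24: L-K =  1 → B
  i=25: E-X =  7 → H
  i=26: C-B =  1 → B
  i=27: W-U =  2 → C
  shifts repeat with period 5: HBCJB

HBCJB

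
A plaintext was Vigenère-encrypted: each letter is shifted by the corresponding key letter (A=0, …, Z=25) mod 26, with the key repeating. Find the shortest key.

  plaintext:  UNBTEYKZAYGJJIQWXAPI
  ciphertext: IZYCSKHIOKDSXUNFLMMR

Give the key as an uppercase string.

OMXJ

  i= 0: I-U = 14 → O
  i= 1: Z-N = 12 → M
  i= 2: Y-B = 23 → X
  i= 3: C-T =  9 → J
  i= 4: S-E = 14 → O
  i= 5: K-Y = 12 → M
  i= 6: H-K = 23 → X
  i= 7: I-Z =  9 → J
  i= 8: O-A = 14 → O
  i= 9: K-Y = 12 → M
  i=10: D-G = 23 → X
  i=11: S-J =  9 → J
  i=12: X-J = 14 → O
  i=13: U-I = 12 → M
  i=14: N-Q = 23 → X
  i=15: F-W =  9 → J
  i=16: L-X = 14 → O
  i=17: M-A = 12 → M
  i=18: M-P = 23 → X
  i=19: R-I =  9 → J
  shifts repeat with period 4: OMXJ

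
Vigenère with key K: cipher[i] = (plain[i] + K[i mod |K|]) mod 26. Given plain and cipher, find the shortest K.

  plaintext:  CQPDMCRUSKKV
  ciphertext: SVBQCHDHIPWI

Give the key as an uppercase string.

  i= 0: S-C = 16 → Q
  i= 1: V-Q =  5 → F
  i= 2: B-P = 12 → M
  i= 3: Q-D = 13 → N
  i= 4: C-M = 16 → Q
  i= 5: H-C =  5 → F
  i= 6: D-R = 12 → M
  i= 7: H-U = 13 → N
  i= 8: I-S = 16 → Q
  i= 9: P-K =  5 → F
  i=10: W-K = 12 → M
  i=11: I-V = 13 → N
  shifts repeat with period 4: QFMN

QFMN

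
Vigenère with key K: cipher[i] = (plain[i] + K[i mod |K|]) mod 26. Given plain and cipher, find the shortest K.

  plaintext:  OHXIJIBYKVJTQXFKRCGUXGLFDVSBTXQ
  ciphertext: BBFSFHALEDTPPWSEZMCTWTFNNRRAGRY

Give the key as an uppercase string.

  i= 0: B-O = 13 → N
  i= 1: B-H = 20 → U
  i= 2: F-X =  8 → I
  i= 3: S-I = 10 → K
  i= 4: F-J = 22 → W
  i= 5: H-I = 25 → Z
  i= 6: A-B = 25 → Z
  i= 7: L-Y = 13 → N
  i= 8: E-K = 20 → U
  i= 9: D-V =  8 → I
  i=10: T-J = 10 → K
  i=11: P-T = 22 → W
  i=12: P-Q = 25 → Z
  i=13: W-X = 25 → Z
  i=14: S-F = 13 → N
  i=15: E-K = 20 → U
  i=16: Z-R =  8 → I
  i=17: M-C = 10 → K
  i=18: C-G = 22 → W
  i=19: T-U = 25 → Z
  i=20: W-X = 25 → Z
  i=21: T-G = 13 → N
  i=22: F-L = 20 → U
  i=23: N-F =  8 → I
  i=24: N-D = 10 → K
  i=25: R-V = 22 → W
  i=26: R-S = 25 → Z
  i=27: A-B = 25 → Z
  i=28: G-T = 13 → N
  i=29: R-X = 20 → U
  i=30: Y-Q =  8 → I
  shifts repeat with period 7: NUIKWZZ

NUIKWZZ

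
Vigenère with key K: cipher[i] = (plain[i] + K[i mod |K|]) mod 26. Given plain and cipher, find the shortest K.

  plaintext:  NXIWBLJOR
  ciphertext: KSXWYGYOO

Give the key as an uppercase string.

XVPA

  i= 0: K-N = 23 → X
  i= 1: S-X = 21 → V
  i= 2: X-I = 15 → P
  i= 3: W-W =  0 → A
  i= 4: Y-B = 23 → X
  i= 5: G-L = 21 → V
  i= 6: Y-J = 15 → P
  i= 7: O-O =  0 → A
  i= 8: O-R = 23 → X
  shifts repeat with period 4: XVPA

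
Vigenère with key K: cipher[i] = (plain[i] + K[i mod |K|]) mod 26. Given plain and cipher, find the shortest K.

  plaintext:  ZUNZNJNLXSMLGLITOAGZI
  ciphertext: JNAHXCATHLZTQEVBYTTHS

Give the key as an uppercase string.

KTNI

  i= 0: J-Z = 10 → K
  i= 1: N-U = 19 → T
  i= 2: A-N = 13 → N
  i= 3: H-Z =  8 → I
  i= 4: X-N = 10 → K
  i= 5: C-J = 19 → T
  i= 6: A-N = 13 → N
  i= 7: T-L =  8 → I
  i= 8: H-X = 10 → K
  i= 9: L-S = 19 → T
  i=10: Z-M = 13 → N
  i=11: T-L =  8 → I
  i=12: Q-G = 10 → K
  i=13: E-L = 19 → T
  i=14: V-I = 13 → N
  i=15: B-T =  8 → I
  i=16: Y-O = 10 → K
  i=17: T-A = 19 → T
  i=18: T-G = 13 → N
  i=19: H-Z =  8 → I
  i=20: S-I = 10 → K
  shifts repeat with period 4: KTNI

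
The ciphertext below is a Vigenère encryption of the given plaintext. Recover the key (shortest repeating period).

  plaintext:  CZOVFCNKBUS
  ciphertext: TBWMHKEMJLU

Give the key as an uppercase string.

  i= 0: T-C = 17 → R
  i= 1: B-Z =  2 → C
  i= 2: W-O =  8 → I
  i= 3: M-V = 17 → R
  i= 4: H-F =  2 → C
  i= 5: K-C =  8 → I
  i= 6: E-N = 17 → R
  i= 7: M-K =  2 → C
  i= 8: J-B =  8 → I
  i= 9: L-U = 17 → R
  i=10: U-S =  2 → C
  shifts repeat with period 3: RCI

RCI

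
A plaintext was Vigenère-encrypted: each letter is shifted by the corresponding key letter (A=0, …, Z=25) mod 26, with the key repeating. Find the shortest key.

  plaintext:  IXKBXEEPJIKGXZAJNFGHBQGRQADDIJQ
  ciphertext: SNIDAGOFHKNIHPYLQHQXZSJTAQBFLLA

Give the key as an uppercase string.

KQYCDC

  i= 0: S-I = 10 → K
  i= 1: N-X = 16 → Q
  i= 2: I-K = 24 → Y
  i= 3: D-B =  2 → C
  i= 4: A-X =  3 → D
  i= 5: G-E =  2 → C
  i= 6: O-E = 10 → K
  i= 7: F-P = 16 → Q
  i= 8: H-J = 24 → Y
  i= 9: K-I =  2 → C
  i=10: N-K =  3 → D
  i=11: I-G =  2 → C
  i=12: H-X = 10 → K
  i=13: P-Z = 16 → Q
  i=14: Y-A = 24 → Y
  i=15: L-J =  2 → C
  i=16: Q-N =  3 → D
  i=17: H-F =  2 → C
  i=18: Q-G = 10 → K
  i=19: X-H = 16 → Q
  i=20: Z-B = 24 → Y
  i=21: S-Q =  2 → C
  i=22: J-G =  3 → D
  i=23: T-R =  2 → C
  i=24: A-Q = 10 → K
  i=25: Q-A = 16 → Q
  i=26: B-D = 24 → Y
  i=27: F-D =  2 → C
  i=28: L-I =  3 → D
  i=29: L-J =  2 → C
  i=30: A-Q = 10 → K
  shifts repeat with period 6: KQYCDC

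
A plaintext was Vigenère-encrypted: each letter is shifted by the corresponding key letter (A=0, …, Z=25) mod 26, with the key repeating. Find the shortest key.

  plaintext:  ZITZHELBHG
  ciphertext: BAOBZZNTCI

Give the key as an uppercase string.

  i= 0: B-Z =  2 → C
  i= 1: A-I = 18 → S
  i= 2: O-T = 21 → V
  i= 3: B-Z =  2 → C
  i= 4: Z-H = 18 → S
  i= 5: Z-E = 21 → V
  i= 6: N-L =  2 → C
  i= 7: T-B = 18 → S
  i= 8: C-H = 21 → V
  i= 9: I-G =  2 → C
  shifts repeat with period 3: CSV

CSV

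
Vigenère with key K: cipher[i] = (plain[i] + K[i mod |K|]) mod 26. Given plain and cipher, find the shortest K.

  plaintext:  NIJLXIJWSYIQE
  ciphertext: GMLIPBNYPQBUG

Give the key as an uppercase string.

TECXS

  i= 0: G-N = 19 → T
  i= 1: M-I =  4 → E
  i= 2: L-J =  2 → C
  i= 3: I-L = 23 → X
  i= 4: P-X = 18 → S
  i= 5: B-I = 19 → T
  i= 6: N-J =  4 → E
  i= 7: Y-W =  2 → C
  i= 8: P-S = 23 → X
  i= 9: Q-Y = 18 → S
  i=10: B-I = 19 → T
  i=11: U-Q =  4 → E
  i=12: G-E =  2 → C
  shifts repeat with period 5: TECXS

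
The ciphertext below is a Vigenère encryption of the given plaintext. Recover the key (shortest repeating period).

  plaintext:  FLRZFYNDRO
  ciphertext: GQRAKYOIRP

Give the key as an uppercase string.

BFA

  i= 0: G-F =  1 → B
  i= 1: Q-L =  5 → F
  i= 2: R-R =  0 → A
  i= 3: A-Z =  1 → B
  i= 4: K-F =  5 → F
  i= 5: Y-Y =  0 → A
  i= 6: O-N =  1 → B
  i= 7: I-D =  5 → F
  i= 8: R-R =  0 → A
  i= 9: P-O =  1 → B
  shifts repeat with period 3: BFA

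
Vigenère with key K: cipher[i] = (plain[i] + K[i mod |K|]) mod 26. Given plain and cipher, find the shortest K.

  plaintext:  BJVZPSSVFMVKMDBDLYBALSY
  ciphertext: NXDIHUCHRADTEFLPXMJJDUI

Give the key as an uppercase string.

  i= 0: N-B = 12 → M
  i= 1: X-J = 14 → O
  i= 2: D-V =  8 → I
  i= 3: I-Z =  9 → J
  i= 4: H-P = 18 → S
  i= 5: U-S =  2 → C
  i= 6: C-S = 10 → K
  i= 7: H-V = 12 → M
  i= 8: R-F = 12 → M
  i= 9: A-M = 14 → O
  i=10: D-V =  8 → I
  i=11: T-K =  9 → J
  i=12: E-M = 18 → S
  i=13: F-D =  2 → C
  i=14: L-B = 10 → K
  i=15: P-D = 12 → M
  i=16: X-L = 12 → M
  i=17: M-Y = 14 → O
  i=18: J-B =  8 → I
  i=19: J-A =  9 → J
  i=20: D-L = 18 → S
  i=21: U-S =  2 → C
  i=22: I-Y = 10 → K
  shifts repeat with period 8: MOIJSCKM

MOIJSCKM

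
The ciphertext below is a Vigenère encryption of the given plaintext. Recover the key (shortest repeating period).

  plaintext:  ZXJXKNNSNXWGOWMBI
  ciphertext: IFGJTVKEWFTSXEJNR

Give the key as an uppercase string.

JIXM

  i= 0: I-Z =  9 → J
  i= 1: F-X =  8 → I
  i= 2: G-J = 23 → X
  i= 3: J-X = 12 → M
  i= 4: T-K =  9 → J
  i= 5: V-N =  8 → I
  i= 6: K-N = 23 → X
  i= 7: E-S = 12 → M
  i= 8: W-N =  9 → J
  i= 9: F-X =  8 → I
  i=10: T-W = 23 → X
  i=11: S-G = 12 → M
  i=12: X-O =  9 → J
  i=13: E-W =  8 → I
  i=14: J-M = 23 → X
  i=15: N-B = 12 → M
  i=16: R-I =  9 → J
  shifts repeat with period 4: JIXM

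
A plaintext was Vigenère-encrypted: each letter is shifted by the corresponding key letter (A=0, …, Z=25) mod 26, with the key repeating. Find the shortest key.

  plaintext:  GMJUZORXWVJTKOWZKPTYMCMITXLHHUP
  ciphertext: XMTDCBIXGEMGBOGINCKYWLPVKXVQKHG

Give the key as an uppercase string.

RAKJDN

  i= 0: X-G = 17 → R
  i= 1: M-M =  0 → A
  i= 2: T-J = 10 → K
  i= 3: D-U =  9 → J
  i= 4: C-Z =  3 → D
  i= 5: B-O = 13 → N
  i= 6: I-R = 17 → R
  i= 7: X-X =  0 → A
  i= 8: G-W = 10 → K
  i= 9: E-V =  9 → J
  i=10: M-J =  3 → D
  i=11: G-T = 13 → N
  i=12: B-K = 17 → R
  i=13: O-O =  0 → A
  i=14: G-W = 10 → K
  i=15: I-Z =  9 → J
  i=16: N-K =  3 → D
  i=17: C-P = 13 → N
  i=18: K-T = 17 → R
  i=19: Y-Y =  0 → A
  i=20: W-M = 10 → K
  i=21: L-C =  9 → J
  i=22: P-M =  3 → D
  i=23: V-I = 13 → N
  i=24: K-T = 17 → R
  i=25: X-X =  0 → A
  i=26: V-L = 10 → K
  i=27: Q-H =  9 → J
  i=28: K-H =  3 → D
  i=29: H-U = 13 → N
  i=30: G-P = 17 → R
  shifts repeat with period 6: RAKJDN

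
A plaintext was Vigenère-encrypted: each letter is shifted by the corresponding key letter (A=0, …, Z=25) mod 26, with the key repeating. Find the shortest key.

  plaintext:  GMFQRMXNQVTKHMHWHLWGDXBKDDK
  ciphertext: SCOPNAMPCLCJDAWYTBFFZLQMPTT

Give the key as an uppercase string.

MQJZWOPC

  i= 0: S-G = 12 → M
  i= 1: C-M = 16 → Q
  i= 2: O-F =  9 → J
  i= 3: P-Q = 25 → Z
  i= 4: N-R = 22 → W
  i= 5: A-M = 14 → O
  i= 6: M-X = 15 → P
  i= 7: P-N =  2 → C
  i= 8: C-Q = 12 → M
  i= 9: L-V = 16 → Q
  i=10: C-T =  9 → J
  i=11: J-K = 25 → Z
  i=12: D-H = 22 → W
  i=13: A-M = 14 → O
  i=14: W-H = 15 → P
  i=15: Y-W =  2 → C
  i=16: T-H = 12 → M
  i=17: B-L = 16 → Q
  i=18: F-W =  9 → J
  i=19: F-G = 25 → Z
  i=20: Z-D = 22 → W
  i=21: L-X = 14 → O
  i=22: Q-B = 15 → P
  i=23: M-K =  2 → C
  i=24: P-D = 12 → M
  i=25: T-D = 16 → Q
  i=26: T-K =  9 → J
  shifts repeat with period 8: MQJZWOPC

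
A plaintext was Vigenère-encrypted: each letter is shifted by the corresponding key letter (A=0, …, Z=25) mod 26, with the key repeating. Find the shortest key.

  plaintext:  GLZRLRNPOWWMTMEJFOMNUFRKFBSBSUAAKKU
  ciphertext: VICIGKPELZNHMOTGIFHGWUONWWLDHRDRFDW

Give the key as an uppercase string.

PXDRVTC

  i= 0: V-G = 15 → P
  i= 1: I-L = 23 → X
  i= 2: C-Z =  3 → D
  i= 3: I-R = 17 → R
  i= 4: G-L = 21 → V
  i= 5: K-R = 19 → T
  i= 6: P-N =  2 → C
  i= 7: E-P = 15 → P
  i= 8: L-O = 23 → X
  i= 9: Z-W =  3 → D
  i=10: N-W = 17 → R
  i=11: H-M = 21 → V
  i=12: M-T = 19 → T
  i=13: O-M =  2 → C
  i=14: T-E = 15 → P
  i=15: G-J = 23 → X
  i=16: I-F =  3 → D
  i=17: F-O = 17 → R
  i=18: H-M = 21 → V
  i=19: G-N = 19 → T
  i=20: W-U =  2 → C
  i=21: U-F = 15 → P
  i=22: O-R = 23 → X
  i=23: N-K =  3 → D
  i=24: W-F = 17 → R
  i=25: W-B = 21 → V
  i=26: L-S = 19 → T
  i=27: D-B =  2 → C
  i=28: H-S = 15 → P
  i=29: R-U = 23 → X
  i=30: D-A =  3 → D
  i=31: R-A = 17 → R
  i=32: F-K = 21 → V
  i=33: D-K = 19 → T
  i=34: W-U =  2 → C
  shifts repeat with period 7: PXDRVTC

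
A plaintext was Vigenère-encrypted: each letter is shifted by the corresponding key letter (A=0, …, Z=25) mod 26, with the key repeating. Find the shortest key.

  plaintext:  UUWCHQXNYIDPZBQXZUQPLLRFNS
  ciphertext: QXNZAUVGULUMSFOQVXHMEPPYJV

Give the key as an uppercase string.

  i= 0: Q-U = 22 → W
  i= 1: X-U =  3 → D
  i= 2: N-W = 17 → R
  i= 3: Z-C = 23 → X
  i= 4: A-H = 19 → T
  i= 5: U-Q =  4 → E
  i= 6: V-X = 24 → Y
  i= 7: G-N = 19 → T
  i= 8: U-Y = 22 → W
  i= 9: L-I =  3 → D
  i=10: U-D = 17 → R
  i=11: M-P = 23 → X
  i=12: S-Z = 19 → T
  i=13: F-B =  4 → E
  i=14: O-Q = 24 → Y
  i=15: Q-X = 19 → T
  i=16: V-Z = 22 → W
  i=17: X-U =  3 → D
  i=18: H-Q = 17 → R
  i=19: M-P = 23 → X
  i=20: E-L = 19 → T
  i=21: P-L =  4 → E
  i=22: P-R = 24 → Y
  i=23: Y-F = 19 → T
  i=24: J-N = 22 → W
  i=25: V-S =  3 → D
  shifts repeat with period 8: WDRXTEYT

WDRXTEYT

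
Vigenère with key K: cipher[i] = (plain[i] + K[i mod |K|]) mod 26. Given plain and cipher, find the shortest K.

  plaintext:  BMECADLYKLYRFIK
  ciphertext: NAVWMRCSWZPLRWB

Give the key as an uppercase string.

  i= 0: N-B = 12 → M
  i= 1: A-M = 14 → O
  i= 2: V-E = 17 → R
  i= 3: W-C = 20 → U
  i= 4: M-A = 12 → M
  i= 5: R-D = 14 → O
  i= 6: C-L = 17 → R
  i= 7: S-Y = 20 → U
  i= 8: W-K = 12 → M
  i= 9: Z-L = 14 → O
  i=10: P-Y = 17 → R
  i=11: L-R = 20 → U
  i=12: R-F = 12 → M
  i=13: W-I = 14 → O
  i=14: B-K = 17 → R
  shifts repeat with period 4: MORU

MORU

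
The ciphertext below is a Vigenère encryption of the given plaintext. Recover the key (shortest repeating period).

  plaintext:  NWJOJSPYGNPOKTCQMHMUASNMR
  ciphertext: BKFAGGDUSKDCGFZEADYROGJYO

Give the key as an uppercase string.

OOWMX

  i= 0: B-N = 14 → O
  i= 1: K-W = 14 → O
  i= 2: F-J = 22 → W
  i= 3: A-O = 12 → M
  i= 4: G-J = 23 → X
  i= 5: G-S = 14 → O
  i= 6: D-P = 14 → O
  i= 7: U-Y = 22 → W
  i= 8: S-G = 12 → M
  i= 9: K-N = 23 → X
  i=10: D-P = 14 → O
  i=11: C-O = 14 → O
  i=12: G-K = 22 → W
  i=13: F-T = 12 → M
  i=14: Z-C = 23 → X
  i=15: E-Q = 14 → O
  i=16: A-M = 14 → O
  i=17: D-H = 22 → W
  i=18: Y-M = 12 → M
  i=19: R-U = 23 → X
  i=20: O-A = 14 → O
  i=21: G-S = 14 → O
  i=22: J-N = 22 → W
  i=23: Y-M = 12 → M
  i=24: O-R = 23 → X
  shifts repeat with period 5: OOWMX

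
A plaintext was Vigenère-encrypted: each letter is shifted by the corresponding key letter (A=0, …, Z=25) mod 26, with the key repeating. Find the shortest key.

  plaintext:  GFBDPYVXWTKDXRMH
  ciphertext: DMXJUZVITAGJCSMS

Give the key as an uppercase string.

XHWGFBAL

  i= 0: D-G = 23 → X
  i= 1: M-F =  7 → H
  i= 2: X-B = 22 → W
  i= 3: J-D =  6 → G
  i= 4: U-P =  5 → F
  i= 5: Z-Y =  1 → B
  i= 6: V-V =  0 → A
  i= 7: I-X = 11 → L
  i= 8: T-W = 23 → X
  i= 9: A-T =  7 → H
  i=10: G-K = 22 → W
  i=11: J-D =  6 → G
  i=12: C-X =  5 → F
  i=13: S-R =  1 → B
  i=14: M-M =  0 → A
  i=15: S-H = 11 → L
  shifts repeat with period 8: XHWGFBAL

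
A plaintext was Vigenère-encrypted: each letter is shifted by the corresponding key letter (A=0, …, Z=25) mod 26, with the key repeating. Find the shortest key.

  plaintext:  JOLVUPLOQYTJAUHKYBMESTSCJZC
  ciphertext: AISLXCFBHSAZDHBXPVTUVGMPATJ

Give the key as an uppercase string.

  i= 0: A-J = 17 → R
  i= 1: I-O = 20 → U
  i= 2: S-L =  7 → H
  i= 3: L-V = 16 → Q
  i= 4: X-U =  3 → D
  i= 5: C-P = 13 → N
  i= 6: F-L = 20 → U
  i= 7: B-O = 13 → N
  i= 8: H-Q = 17 → R
  i= 9: S-Y = 20 → U
  i=10: A-T =  7 → H
  i=11: Z-J = 16 → Q
  i=12: D-A =  3 → D
  i=13: H-U = 13 → N
  i=14: B-H = 20 → U
  i=15: X-K = 13 → N
  i=16: P-Y = 17 → R
  i=17: V-B = 20 → U
  i=18: T-M =  7 → H
  i=19: U-E = 16 → Q
  i=20: V-S =  3 → D
  i=21: G-T = 13 → N
  i=22: M-S = 20 → U
  i=23: P-C = 13 → N
  i=24: A-J = 17 → R
  i=25: T-Z = 20 → U
  i=26: J-C =  7 → H
  shifts repeat with period 8: RUHQDNUN

RUHQDNUN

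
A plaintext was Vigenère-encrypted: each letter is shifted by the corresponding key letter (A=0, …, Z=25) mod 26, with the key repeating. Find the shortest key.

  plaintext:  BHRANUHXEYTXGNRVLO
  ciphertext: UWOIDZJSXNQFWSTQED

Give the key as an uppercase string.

TPXIQFCV

  i= 0: U-B = 19 → T
  i= 1: W-H = 15 → P
  i= 2: O-R = 23 → X
  i= 3: I-A =  8 → I
  i= 4: D-N = 16 → Q
  i= 5: Z-U =  5 → F
  i= 6: J-H =  2 → C
  i= 7: S-X = 21 → V
  i= 8: X-E = 19 → T
  i= 9: N-Y = 15 → P
  i=10: Q-T = 23 → X
  i=11: F-X =  8 → I
  i=12: W-G = 16 → Q
  i=13: S-N =  5 → F
  i=14: T-R =  2 → C
  i=15: Q-V = 21 → V
  i=16: E-L = 19 → T
  i=17: D-O = 15 → P
  shifts repeat with period 8: TPXIQFCV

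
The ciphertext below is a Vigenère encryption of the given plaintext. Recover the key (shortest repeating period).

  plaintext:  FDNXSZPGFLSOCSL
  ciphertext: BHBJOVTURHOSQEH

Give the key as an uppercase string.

  i= 0: B-F = 22 → W
  i= 1: H-D =  4 → E
  i= 2: B-N = 14 → O
  i= 3: J-X = 12 → M
  i= 4: O-S = 22 → W
  i= 5: V-Z = 22 → W
  i= 6: T-P =  4 → E
  i= 7: U-G = 14 → O
  i= 8: R-F = 12 → M
  i= 9: H-L = 22 → W
  i=10: O-S = 22 → W
  i=11: S-O =  4 → E
  i=12: Q-C = 14 → O
  i=13: E-S = 12 → M
  i=14: H-L = 22 → W
  shifts repeat with period 5: WEOMW

WEOMW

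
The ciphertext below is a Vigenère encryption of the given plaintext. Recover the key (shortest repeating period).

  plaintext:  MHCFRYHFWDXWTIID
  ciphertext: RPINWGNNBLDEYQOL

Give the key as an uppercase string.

  i= 0: R-M =  5 → F
  i= 1: P-H =  8 → I
  i= 2: I-C =  6 → G
  i= 3: N-F =  8 → I
  i= 4: W-R =  5 → F
  i= 5: G-Y =  8 → I
  i= 6: N-H =  6 → G
  i= 7: N-F =  8 → I
  i= 8: B-W =  5 → F
  i= 9: L-D =  8 → I
  i=10: D-X =  6 → G
  i=11: E-W =  8 → I
  i=12: Y-T =  5 → F
  i=13: Q-I =  8 → I
  i=14: O-I =  6 → G
  i=15: L-D =  8 → I
  shifts repeat with period 4: FIGI

FIGI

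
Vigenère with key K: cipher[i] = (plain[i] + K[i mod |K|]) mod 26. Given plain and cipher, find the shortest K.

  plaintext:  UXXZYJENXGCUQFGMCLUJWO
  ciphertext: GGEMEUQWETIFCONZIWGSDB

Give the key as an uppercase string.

MJHNGL

  i= 0: G-U = 12 → M
  i= 1: G-X =  9 → J
  i= 2: E-X =  7 → H
  i= 3: M-Z = 13 → N
  i= 4: E-Y =  6 → G
  i= 5: U-J = 11 → L
  i= 6: Q-E = 12 → M
  i= 7: W-N =  9 → J
  i= 8: E-X =  7 → H
  i= 9: T-G = 13 → N
  i=10: I-C =  6 → G
  i=11: F-U = 11 → L
  i=12: C-Q = 12 → M
  i=13: O-F =  9 → J
  i=14: N-G =  7 → H
  i=15: Z-M = 13 → N
  i=16: I-C =  6 → G
  i=17: W-L = 11 → L
  i=18: G-U = 12 → M
  i=19: S-J =  9 → J
  i=20: D-W =  7 → H
  i=21: B-O = 13 → N
  shifts repeat with period 6: MJHNGL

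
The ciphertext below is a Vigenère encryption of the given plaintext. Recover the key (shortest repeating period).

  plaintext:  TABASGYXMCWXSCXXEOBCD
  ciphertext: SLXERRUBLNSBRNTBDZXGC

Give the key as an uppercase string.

ZLWE

  i= 0: S-T = 25 → Z
  i= 1: L-A = 11 → L
  i= 2: X-B = 22 → W
  i= 3: E-A =  4 → E
  i= 4: R-S = 25 → Z
  i= 5: R-G = 11 → L
  i= 6: U-Y = 22 → W
  i= 7: B-X =  4 → E
  i= 8: L-M = 25 → Z
  i= 9: N-C = 11 → L
  i=10: S-W = 22 → W
  i=11: B-X =  4 → E
  i=12: R-S = 25 → Z
  i=13: N-C = 11 → L
  i=14: T-X = 22 → W
  i=15: B-X =  4 → E
  i=16: D-E = 25 → Z
  i=17: Z-O = 11 → L
  i=18: X-B = 22 → W
  i=19: G-C =  4 → E
  i=20: C-D = 25 → Z
  shifts repeat with period 4: ZLWE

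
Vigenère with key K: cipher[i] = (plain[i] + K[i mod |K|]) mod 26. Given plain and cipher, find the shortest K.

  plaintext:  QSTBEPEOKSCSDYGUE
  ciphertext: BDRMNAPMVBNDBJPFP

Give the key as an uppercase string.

LLYLJ

  i= 0: B-Q = 11 → L
  i= 1: D-S = 11 → L
  i= 2: R-T = 24 → Y
  i= 3: M-B = 11 → L
  i= 4: N-E =  9 → J
  i= 5: A-P = 11 → L
  i= 6: P-E = 11 → L
  i= 7: M-O = 24 → Y
  i= 8: V-K = 11 → L
  i= 9: B-S =  9 → J
  i=10: N-C = 11 → L
  i=11: D-S = 11 → L
  i=12: B-D = 24 → Y
  i=13: J-Y = 11 → L
  i=14: P-G =  9 → J
  i=15: F-U = 11 → L
  i=16: P-E = 11 → L
  shifts repeat with period 5: LLYLJ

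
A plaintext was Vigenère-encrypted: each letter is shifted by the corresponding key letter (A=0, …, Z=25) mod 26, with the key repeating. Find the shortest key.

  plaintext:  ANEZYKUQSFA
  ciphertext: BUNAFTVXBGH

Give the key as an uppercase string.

BHJ

  i= 0: B-A =  1 → B
  i= 1: U-N =  7 → H
  i= 2: N-E =  9 → J
  i= 3: A-Z =  1 → B
  i= 4: F-Y =  7 → H
  i= 5: T-K =  9 → J
  i= 6: V-U =  1 → B
  i= 7: X-Q =  7 → H
  i= 8: B-S =  9 → J
  i= 9: G-F =  1 → B
  i=10: H-A =  7 → H
  shifts repeat with period 3: BHJ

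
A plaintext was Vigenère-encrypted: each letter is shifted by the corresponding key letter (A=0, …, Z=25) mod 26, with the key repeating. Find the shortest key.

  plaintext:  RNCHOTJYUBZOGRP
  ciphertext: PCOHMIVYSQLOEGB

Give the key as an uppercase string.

YPMA

  i= 0: P-R = 24 → Y
  i= 1: C-N = 15 → P
  i= 2: O-C = 12 → M
  i= 3: H-H =  0 → A
  i= 4: M-O = 24 → Y
  i= 5: I-T = 15 → P
  i= 6: V-J = 12 → M
  i= 7: Y-Y =  0 → A
  i= 8: S-U = 24 → Y
  i= 9: Q-B = 15 → P
  i=10: L-Z = 12 → M
  i=11: O-O =  0 → A
  i=12: E-G = 24 → Y
  i=13: G-R = 15 → P
  i=14: B-P = 12 → M
  shifts repeat with period 4: YPMA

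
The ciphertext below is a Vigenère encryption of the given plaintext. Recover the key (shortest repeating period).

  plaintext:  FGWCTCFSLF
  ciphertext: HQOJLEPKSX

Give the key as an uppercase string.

  i= 0: H-F =  2 → C
  i= 1: Q-G = 10 → K
  i= 2: O-W = 18 → S
  i= 3: J-C =  7 → H
  i= 4: L-T = 18 → S
  i= 5: E-C =  2 → C
  i= 6: P-F = 10 → K
  i= 7: K-S = 18 → S
  i= 8: S-L =  7 → H
  i= 9: X-F = 18 → S
  shifts repeat with period 5: CKSHS

CKSHS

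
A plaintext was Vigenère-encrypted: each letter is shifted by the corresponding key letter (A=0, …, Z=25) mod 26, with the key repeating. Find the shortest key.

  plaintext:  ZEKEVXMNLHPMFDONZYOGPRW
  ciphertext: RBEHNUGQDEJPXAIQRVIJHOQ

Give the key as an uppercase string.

SXUD

  i= 0: R-Z = 18 → S
  i= 1: B-E = 23 → X
  i= 2: E-K = 20 → U
  i= 3: H-E =  3 → D
  i= 4: N-V = 18 → S
  i= 5: U-X = 23 → X
  i= 6: G-M = 20 → U
  i= 7: Q-N =  3 → D
  i= 8: D-L = 18 → S
  i= 9: E-H = 23 → X
  i=10: J-P = 20 → U
  i=11: P-M =  3 → D
  i=12: X-F = 18 → S
  i=13: A-D = 23 → X
  i=14: I-O = 20 → U
  i=15: Q-N =  3 → D
  i=16: R-Z = 18 → S
  i=17: V-Y = 23 → X
  i=18: I-O = 20 → U
  i=19: J-G =  3 → D
  i=20: H-P = 18 → S
  i=21: O-R = 23 → X
  i=22: Q-W = 20 → U
  shifts repeat with period 4: SXUD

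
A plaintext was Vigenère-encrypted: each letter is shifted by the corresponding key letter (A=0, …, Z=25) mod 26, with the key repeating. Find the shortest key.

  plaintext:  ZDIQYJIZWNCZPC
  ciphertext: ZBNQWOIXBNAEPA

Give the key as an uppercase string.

AYF

  i= 0: Z-Z =  0 → A
  i= 1: B-D = 24 → Y
  i= 2: N-I =  5 → F
  i= 3: Q-Q =  0 → A
  i= 4: W-Y = 24 → Y
  i= 5: O-J =  5 → F
  i= 6: I-I =  0 → A
  i= 7: X-Z = 24 → Y
  i= 8: B-W =  5 → F
  i= 9: N-N =  0 → A
  i=10: A-C = 24 → Y
  i=11: E-Z =  5 → F
  i=12: P-P =  0 → A
  i=13: A-C = 24 → Y
  shifts repeat with period 3: AYF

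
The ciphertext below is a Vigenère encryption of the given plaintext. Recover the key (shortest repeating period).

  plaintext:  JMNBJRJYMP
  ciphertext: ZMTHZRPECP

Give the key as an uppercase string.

QAGG

  i= 0: Z-J = 16 → Q
  i= 1: M-M =  0 → A
  i= 2: T-N =  6 → G
  i= 3: H-B =  6 → G
  i= 4: Z-J = 16 → Q
  i= 5: R-R =  0 → A
  i= 6: P-J =  6 → G
  i= 7: E-Y =  6 → G
  i= 8: C-M = 16 → Q
  i= 9: P-P =  0 → A
  shifts repeat with period 4: QAGG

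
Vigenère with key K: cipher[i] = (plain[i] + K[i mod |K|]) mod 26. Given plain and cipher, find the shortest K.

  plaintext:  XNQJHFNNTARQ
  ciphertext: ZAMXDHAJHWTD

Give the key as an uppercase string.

  i= 0: Z-X =  2 → C
  i= 1: A-N = 13 → N
  i= 2: M-Q = 22 → W
  i= 3: X-J = 14 → O
  i= 4: D-H = 22 → W
  i= 5: H-F =  2 → C
  i= 6: A-N = 13 → N
  i= 7: J-N = 22 → W
  i= 8: H-T = 14 → O
  i= 9: W-A = 22 → W
  i=10: T-R =  2 → C
  i=11: D-Q = 13 → N
  shifts repeat with period 5: CNWOW

CNWOW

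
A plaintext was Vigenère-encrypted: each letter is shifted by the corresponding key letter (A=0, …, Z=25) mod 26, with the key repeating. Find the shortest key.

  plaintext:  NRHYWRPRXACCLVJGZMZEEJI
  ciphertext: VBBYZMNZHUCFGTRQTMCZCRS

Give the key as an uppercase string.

IKUADVY

  i= 0: V-N =  8 → I
  i= 1: B-R = 10 → K
  i= 2: B-H = 20 → U
  i= 3: Y-Y =  0 → A
  i= 4: Z-W =  3 → D
  i= 5: M-R = 21 → V
  i= 6: N-P = 24 → Y
  i= 7: Z-R =  8 → I
  i= 8: H-X = 10 → K
  i= 9: U-A = 20 → U
  i=10: C-C =  0 → A
  i=11: F-C =  3 → D
  i=12: G-L = 21 → V
  i=13: T-V = 24 → Y
  i=14: R-J =  8 → I
  i=15: Q-G = 10 → K
  i=16: T-Z = 20 → U
  i=17: M-M =  0 → A
  i=18: C-Z =  3 → D
  i=19: Z-E = 21 → V
  i=20: C-E = 24 → Y
  i=21: R-J =  8 → I
  i=22: S-I = 10 → K
  shifts repeat with period 7: IKUADVY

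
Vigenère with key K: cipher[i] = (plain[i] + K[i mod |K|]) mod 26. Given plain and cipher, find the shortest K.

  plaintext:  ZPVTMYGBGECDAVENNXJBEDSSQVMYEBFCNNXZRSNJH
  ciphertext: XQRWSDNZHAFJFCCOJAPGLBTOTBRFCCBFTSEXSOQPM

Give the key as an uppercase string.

YBWDGFH

  i= 0: X-Z = 24 → Y
  i= 1: Q-P =  1 → B
  i= 2: R-V = 22 → W
  i= 3: W-T =  3 → D
  i= 4: S-M =  6 → G
  i= 5: D-Y =  5 → F
  i= 6: N-G =  7 → H
  i= 7: Z-B = 24 → Y
  i= 8: H-G =  1 → B
  i= 9: A-E = 22 → W
  i=10: F-C =  3 → D
  i=11: J-D =  6 → G
  i=12: F-A =  5 → F
  i=13: C-V =  7 → H
  i=14: C-E = 24 → Y
  i=15: O-N =  1 → B
  i=16: J-N = 22 → W
  i=17: A-X =  3 → D
  i=18: P-J =  6 → G
  i=19: G-B =  5 → F
  i=20: L-E =  7 → H
  i=21: B-D = 24 → Y
  i=22: T-S =  1 → B
  i=23: O-S = 22 → W
  i=24: T-Q =  3 → D
  i=25: B-V =  6 → G
  i=26: R-M =  5 → F
  i=27: F-Y =  7 → H
  i=28: C-E = 24 → Y
  i=29: C-B =  1 → B
  i=30: B-F = 22 → W
  i=31: F-C =  3 → D
  i=32: T-N =  6 → G
  i=33: S-N =  5 → F
  i=34: E-X =  7 → H
  i=35: X-Z = 24 → Y
  i=36: S-R =  1 → B
  i=37: O-S = 22 → W
  i=38: Q-N =  3 → D
  i=39: P-J =  6 → G
  i=40: M-H =  5 → F
  shifts repeat with period 7: YBWDGFH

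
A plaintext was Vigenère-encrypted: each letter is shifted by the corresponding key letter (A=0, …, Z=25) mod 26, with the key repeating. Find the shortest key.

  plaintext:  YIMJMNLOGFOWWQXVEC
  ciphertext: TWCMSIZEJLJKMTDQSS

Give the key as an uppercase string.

VOQDG

  i= 0: T-Y = 21 → V
  i= 1: W-I = 14 → O
  i= 2: C-M = 16 → Q
  i= 3: M-J =  3 → D
  i= 4: S-M =  6 → G
  i= 5: I-N = 21 → V
  i= 6: Z-L = 14 → O
  i= 7: E-O = 16 → Q
  i= 8: J-G =  3 → D
  i= 9: L-F =  6 → G
  i=10: J-O = 21 → V
  i=11: K-W = 14 → O
  i=12: M-W = 16 → Q
  i=13: T-Q =  3 → D
  i=14: D-X =  6 → G
  i=15: Q-V = 21 → V
  i=16: S-E = 14 → O
  i=17: S-C = 16 → Q
  shifts repeat with period 5: VOQDG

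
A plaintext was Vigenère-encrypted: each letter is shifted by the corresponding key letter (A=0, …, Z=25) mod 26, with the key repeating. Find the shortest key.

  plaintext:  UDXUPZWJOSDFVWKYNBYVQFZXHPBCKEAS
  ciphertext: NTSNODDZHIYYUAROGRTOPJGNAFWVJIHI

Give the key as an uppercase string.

  i= 0: N-U = 19 → T
  i= 1: T-D = 16 → Q
  i= 2: S-X = 21 → V
  i= 3: N-U = 19 → T
  i= 4: O-P = 25 → Z
  i= 5: D-Z =  4 → E
  i= 6: D-W =  7 → H
  i= 7: Z-J = 16 → Q
  i= 8: H-O = 19 → T
  i= 9: I-S = 16 → Q
  i=10: Y-D = 21 → V
  i=11: Y-F = 19 → T
  i=12: U-V = 25 → Z
  i=13: A-W =  4 → E
  i=14: R-K =  7 → H
  i=15: O-Y = 16 → Q
  i=16: G-N = 19 → T
  i=17: R-B = 16 → Q
  i=18: T-Y = 21 → V
  i=19: O-V = 19 → T
  i=20: P-Q = 25 → Z
  i=21: J-F =  4 → E
  i=22: G-Z =  7 → H
  i=23: N-X = 16 → Q
  i=24: A-H = 19 → T
  i=25: F-P = 16 → Q
  i=26: W-B = 21 → V
  i=27: V-C = 19 → T
  i=28: J-K = 25 → Z
  i=29: I-E =  4 → E
  i=30: H-A =  7 → H
  i=31: I-S = 16 → Q
  shifts repeat with period 8: TQVTZEHQ

TQVTZEHQ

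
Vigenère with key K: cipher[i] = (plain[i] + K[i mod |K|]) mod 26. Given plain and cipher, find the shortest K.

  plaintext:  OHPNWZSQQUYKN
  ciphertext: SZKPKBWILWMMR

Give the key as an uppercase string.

ESVCOC

  i= 0: S-O =  4 → E
  i= 1: Z-H = 18 → S
  i= 2: K-P = 21 → V
  i= 3: P-N =  2 → C
  i= 4: K-W = 14 → O
  i= 5: B-Z =  2 → C
  i= 6: W-S =  4 → E
  i= 7: I-Q = 18 → S
  i= 8: L-Q = 21 → V
  i= 9: W-U =  2 → C
  i=10: M-Y = 14 → O
  i=11: M-K =  2 → C
  i=12: R-N =  4 → E
  shifts repeat with period 6: ESVCOC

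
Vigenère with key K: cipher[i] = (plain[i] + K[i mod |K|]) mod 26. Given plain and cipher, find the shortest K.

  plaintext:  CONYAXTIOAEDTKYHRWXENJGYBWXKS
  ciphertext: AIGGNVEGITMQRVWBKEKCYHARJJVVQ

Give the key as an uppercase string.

YUTINYL

  i= 0: A-C = 24 → Y
  i= 1: I-O = 20 → U
  i= 2: G-N = 19 → T
  i= 3: G-Y =  8 → I
  i= 4: N-A = 13 → N
  i= 5: V-X = 24 → Y
  i= 6: E-T = 11 → L
  i= 7: G-I = 24 → Y
  i= 8: I-O = 20 → U
  i= 9: T-A = 19 → T
  i=10: M-E =  8 → I
  i=11: Q-D = 13 → N
  i=12: R-T = 24 → Y
  i=13: V-K = 11 → L
  i=14: W-Y = 24 → Y
  i=15: B-H = 20 → U
  i=16: K-R = 19 → T
  i=17: E-W =  8 → I
  i=18: K-X = 13 → N
  i=19: C-E = 24 → Y
  i=20: Y-N = 11 → L
  i=21: H-J = 24 → Y
  i=22: A-G = 20 → U
  i=23: R-Y = 19 → T
  i=24: J-B =  8 → I
  i=25: J-W = 13 → N
  i=26: V-X = 24 → Y
  i=27: V-K = 11 → L
  i=28: Q-S = 24 → Y
  shifts repeat with period 7: YUTINYL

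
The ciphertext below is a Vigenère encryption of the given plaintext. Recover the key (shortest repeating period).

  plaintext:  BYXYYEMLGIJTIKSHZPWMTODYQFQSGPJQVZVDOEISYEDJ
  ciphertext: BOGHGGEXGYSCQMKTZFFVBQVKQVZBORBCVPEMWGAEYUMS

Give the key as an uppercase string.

  i= 0: B-B =  0 → A
  i= 1: O-Y = 16 → Q
  i= 2: G-X =  9 → J
  i= 3: H-Y =  9 → J
  i= 4: G-Y =  8 → I
  i= 5: G-E =  2 → C
  i= 6: E-M = 18 → S
  i= 7: X-L = 12 → M
  i= 8: G-G =  0 → A
  i= 9: Y-I = 16 → Q
  i=10: S-J =  9 → J
  i=11: C-T =  9 → J
  i=12: Q-I =  8 → I
  i=13: M-K =  2 → C
  i=14: K-S = 18 → S
  i=15: T-H = 12 → M
  i=16: Z-Z =  0 → A
  i=17: F-P = 16 → Q
  i=18: F-W =  9 → J
  i=19: V-M =  9 → J
  i=20: B-T =  8 → I
  i=21: Q-O =  2 → C
  i=22: V-D = 18 → S
  i=23: K-Y = 12 → M
  i=24: Q-Q =  0 → A
  i=25: V-F = 16 → Q
  i=26: Z-Q =  9 → J
  i=27: B-S =  9 → J
  i=28: O-G =  8 → I
  i=29: R-P =  2 → C
  i=30: B-J = 18 → S
  i=31: C-Q = 12 → M
  i=32: V-V =  0 → A
  i=33: P-Z = 16 → Q
  i=34: E-V =  9 → J
  i=35: M-D =  9 → J
  i=36: W-O =  8 → I
  i=37: G-E =  2 → C
  i=38: A-I = 18 → S
  i=39: E-S = 12 → M
  i=40: Y-Y =  0 → A
  i=41: U-E = 16 → Q
  i=42: M-D =  9 → J
  i=43: S-J =  9 → J
  shifts repeat with period 8: AQJJICSM

AQJJICSM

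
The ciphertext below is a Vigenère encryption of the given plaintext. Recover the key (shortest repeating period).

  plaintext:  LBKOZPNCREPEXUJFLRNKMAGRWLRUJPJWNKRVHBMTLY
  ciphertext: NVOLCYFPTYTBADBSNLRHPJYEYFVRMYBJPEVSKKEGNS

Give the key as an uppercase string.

  i= 0: N-L =  2 → C
  i= 1: V-B = 20 → U
  i= 2: O-K =  4 → E
  i= 3: L-O = 23 → X
  i= 4: C-Z =  3 → D
  i= 5: Y-P =  9 → J
  i= 6: F-N = 18 → S
  i= 7: P-C = 13 → N
  i= 8: T-R =  2 → C
  i= 9: Y-E = 20 → U
  i=10: T-P =  4 → E
  i=11: B-E = 23 → X
  i=12: A-X =  3 → D
  i=13: D-U =  9 → J
  i=14: B-J = 18 → S
  i=15: S-F = 13 → N
  i=16: N-L =  2 → C
  i=17: L-R = 20 → U
  i=18: R-N =  4 → E
  i=19: H-K = 23 → X
  i=20: P-M =  3 → D
  i=21: J-A =  9 → J
  i=22: Y-G = 18 → S
  i=23: E-R = 13 → N
  i=24: Y-W =  2 → C
  i=25: F-L = 20 → U
  i=26: V-R =  4 → E
  i=27: R-U = 23 → X
  i=28: M-J =  3 → D
  i=29: Y-P =  9 → J
  i=30: B-J = 18 → S
  i=31: J-W = 13 → N
  i=32: P-N =  2 → C
  i=33: E-K = 20 → U
  i=34: V-R =  4 → E
  i=35: S-V = 23 → X
  i=36: K-H =  3 → D
  i=37: K-B =  9 → J
  i=38: E-M = 18 → S
  i=39: G-T = 13 → N
  i=40: N-L =  2 → C
  i=41: S-Y = 20 → U
  shifts repeat with period 8: CUEXDJSN

CUEXDJSN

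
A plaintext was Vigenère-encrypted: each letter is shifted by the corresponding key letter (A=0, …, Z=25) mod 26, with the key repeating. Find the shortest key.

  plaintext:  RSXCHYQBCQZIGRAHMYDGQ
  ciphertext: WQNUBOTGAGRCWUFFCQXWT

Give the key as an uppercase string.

  i= 0: W-R =  5 → F
  i= 1: Q-S = 24 → Y
  i= 2: N-X = 16 → Q
  i= 3: U-C = 18 → S
  i= 4: B-H = 20 → U
  i= 5: O-Y = 16 → Q
  i= 6: T-Q =  3 → D
  i= 7: G-B =  5 → F
  i= 8: A-C = 24 → Y
  i= 9: G-Q = 16 → Q
  i=10: R-Z = 18 → S
  i=11: C-I = 20 → U
  i=12: W-G = 16 → Q
  i=13: U-R =  3 → D
  i=14: F-A =  5 → F
  i=15: F-H = 24 → Y
  i=16: C-M = 16 → Q
  i=17: Q-Y = 18 → S
  i=18: X-D = 20 → U
  i=19: W-G = 16 → Q
  i=20: T-Q =  3 → D
  shifts repeat with period 7: FYQSUQD

FYQSUQD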